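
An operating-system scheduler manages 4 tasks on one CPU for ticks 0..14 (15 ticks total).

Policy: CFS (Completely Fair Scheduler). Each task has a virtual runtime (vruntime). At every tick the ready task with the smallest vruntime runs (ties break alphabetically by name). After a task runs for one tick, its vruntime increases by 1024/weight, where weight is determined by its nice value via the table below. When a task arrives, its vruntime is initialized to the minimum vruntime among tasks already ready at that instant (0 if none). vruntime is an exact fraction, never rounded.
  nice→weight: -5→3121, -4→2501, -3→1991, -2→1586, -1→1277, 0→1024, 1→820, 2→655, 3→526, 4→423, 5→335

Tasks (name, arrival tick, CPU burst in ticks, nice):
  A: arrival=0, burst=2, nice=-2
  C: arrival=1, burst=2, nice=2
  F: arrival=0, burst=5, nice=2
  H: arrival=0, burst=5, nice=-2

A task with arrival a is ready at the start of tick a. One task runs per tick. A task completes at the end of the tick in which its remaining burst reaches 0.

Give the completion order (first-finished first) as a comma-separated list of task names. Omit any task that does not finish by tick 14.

completion order = A, C, H, F

t=0: vr[A=0 F=0 H=0] → run A
t=1: vr[A=512/793 C=0 F=0 H=0] → run C
t=2: vr[A=512/793 C=1024/655 F=0 H=0] → run F
t=3: vr[A=512/793 C=1024/655 F=1024/655 H=0] → run H
t=4: vr[A=512/793 C=1024/655 F=1024/655 H=512/793] → run A
t=5: vr[C=1024/655 F=1024/655 H=512/793] → run H
t=6: vr[C=1024/655 F=1024/655 H=1024/793] → run H
t=7: vr[C=1024/655 F=1024/655 H=1536/793] → run C
t=8: vr[F=1024/655 H=1536/793] → run F
t=9: vr[F=2048/655 H=1536/793] → run H
t=10: vr[F=2048/655 H=2048/793] → run H
t=11: vr[F=2048/655] → run F
t=12: vr[F=3072/655] → run F
t=13: vr[F=4096/655] → run F
t=14: (idle)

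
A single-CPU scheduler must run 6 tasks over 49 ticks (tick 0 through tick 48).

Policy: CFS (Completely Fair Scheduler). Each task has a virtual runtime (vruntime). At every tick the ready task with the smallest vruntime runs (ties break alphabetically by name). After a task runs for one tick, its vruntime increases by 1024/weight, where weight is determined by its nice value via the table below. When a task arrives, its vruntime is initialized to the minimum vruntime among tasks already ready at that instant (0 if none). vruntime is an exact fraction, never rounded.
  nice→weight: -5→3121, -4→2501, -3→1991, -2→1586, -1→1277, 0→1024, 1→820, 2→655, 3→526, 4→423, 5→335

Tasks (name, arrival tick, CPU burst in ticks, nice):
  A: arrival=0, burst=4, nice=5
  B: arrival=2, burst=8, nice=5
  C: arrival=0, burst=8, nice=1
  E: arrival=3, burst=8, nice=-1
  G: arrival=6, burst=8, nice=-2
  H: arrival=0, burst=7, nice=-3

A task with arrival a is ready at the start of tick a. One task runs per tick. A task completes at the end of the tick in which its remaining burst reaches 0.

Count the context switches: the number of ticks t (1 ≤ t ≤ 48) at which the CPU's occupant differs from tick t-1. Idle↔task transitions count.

context switches = 35

t=0: vr[A=0 C=0 H=0] → run A
t=1: vr[A=1024/335 C=0 H=0] → run C
t=2: vr[A=1024/335 B=0 C=256/205 H=0] → run B
t=3: vr[A=1024/335 B=1024/335 C=256/205 E=0 H=0] → run E
t=4: vr[A=1024/335 B=1024/335 C=256/205 E=1024/1277 H=0] → run H
t=5: vr[A=1024/335 B=1024/335 C=256/205 E=1024/1277 H=1024/1991] → run H
t=6: vr[A=1024/335 B=1024/335 C=256/205 E=1024/1277 G=1024/1277 H=2048/1991] → run E
t=7: vr[A=1024/335 B=1024/335 C=256/205 E=2048/1277 G=1024/1277 H=2048/1991] → run G
t=8: vr[A=1024/335 B=1024/335 C=256/205 E=2048/1277 G=1465856/1012661 H=2048/1991] → run H
t=9: vr[A=1024/335 B=1024/335 C=256/205 E=2048/1277 G=1465856/1012661 H=3072/1991] → run C
t=10: vr[A=1024/335 B=1024/335 C=512/205 E=2048/1277 G=1465856/1012661 H=3072/1991] → run G
t=11: vr[A=1024/335 B=1024/335 C=512/205 E=2048/1277 G=2119680/1012661 H=3072/1991] → run H
t=12: vr[A=1024/335 B=1024/335 C=512/205 E=2048/1277 G=2119680/1012661 H=4096/1991] → run E
t=13: vr[A=1024/335 B=1024/335 C=512/205 E=3072/1277 G=2119680/1012661 H=4096/1991] → run H
t=14: vr[A=1024/335 B=1024/335 C=512/205 E=3072/1277 G=2119680/1012661 H=5120/1991] → run G
t=15: vr[A=1024/335 B=1024/335 C=512/205 E=3072/1277 G=2773504/1012661 H=5120/1991] → run E
t=16: vr[A=1024/335 B=1024/335 C=512/205 E=4096/1277 G=2773504/1012661 H=5120/1991] → run C
t=17: vr[A=1024/335 B=1024/335 C=768/205 E=4096/1277 G=2773504/1012661 H=5120/1991] → run H
t=18: vr[A=1024/335 B=1024/335 C=768/205 E=4096/1277 G=2773504/1012661 H=6144/1991] → run G
t=19: vr[A=1024/335 B=1024/335 C=768/205 E=4096/1277 G=3427328/1012661 H=6144/1991] → run A
t=20: vr[A=2048/335 B=1024/335 C=768/205 E=4096/1277 G=3427328/1012661 H=6144/1991] → run B
t=21: vr[A=2048/335 B=2048/335 C=768/205 E=4096/1277 G=3427328/1012661 H=6144/1991] → run H
t=22: vr[A=2048/335 B=2048/335 C=768/205 E=4096/1277 G=3427328/1012661] → run E
t=23: vr[A=2048/335 B=2048/335 C=768/205 E=5120/1277 G=3427328/1012661] → run G
t=24: vr[A=2048/335 B=2048/335 C=768/205 E=5120/1277 G=4081152/1012661] → run C
t=25: vr[A=2048/335 B=2048/335 C=1024/205 E=5120/1277 G=4081152/1012661] → run E
t=26: vr[A=2048/335 B=2048/335 C=1024/205 E=6144/1277 G=4081152/1012661] → run G
t=27: vr[A=2048/335 B=2048/335 C=1024/205 E=6144/1277 G=4734976/1012661] → run G
t=28: vr[A=2048/335 B=2048/335 C=1024/205 E=6144/1277 G=5388800/1012661] → run E
t=29: vr[A=2048/335 B=2048/335 C=1024/205 E=7168/1277 G=5388800/1012661] → run C
t=30: vr[A=2048/335 B=2048/335 C=256/41 E=7168/1277 G=5388800/1012661] → run G
t=31: vr[A=2048/335 B=2048/335 C=256/41 E=7168/1277] → run E
t=32: vr[A=2048/335 B=2048/335 C=256/41] → run A
t=33: vr[A=3072/335 B=2048/335 C=256/41] → run B
t=34: vr[A=3072/335 B=3072/335 C=256/41] → run C
t=35: vr[A=3072/335 B=3072/335 C=1536/205] → run C
t=36: vr[A=3072/335 B=3072/335 C=1792/205] → run C
t=37: vr[A=3072/335 B=3072/335] → run A
t=38: vr[B=3072/335] → run B
t=39: vr[B=4096/335] → run B
t=40: vr[B=1024/67] → run B
t=41: vr[B=6144/335] → run B
t=42: vr[B=7168/335] → run B
t=43: (idle)
t=44: (idle)
t=45: (idle)
t=46: (idle)
t=47: (idle)
t=48: (idle)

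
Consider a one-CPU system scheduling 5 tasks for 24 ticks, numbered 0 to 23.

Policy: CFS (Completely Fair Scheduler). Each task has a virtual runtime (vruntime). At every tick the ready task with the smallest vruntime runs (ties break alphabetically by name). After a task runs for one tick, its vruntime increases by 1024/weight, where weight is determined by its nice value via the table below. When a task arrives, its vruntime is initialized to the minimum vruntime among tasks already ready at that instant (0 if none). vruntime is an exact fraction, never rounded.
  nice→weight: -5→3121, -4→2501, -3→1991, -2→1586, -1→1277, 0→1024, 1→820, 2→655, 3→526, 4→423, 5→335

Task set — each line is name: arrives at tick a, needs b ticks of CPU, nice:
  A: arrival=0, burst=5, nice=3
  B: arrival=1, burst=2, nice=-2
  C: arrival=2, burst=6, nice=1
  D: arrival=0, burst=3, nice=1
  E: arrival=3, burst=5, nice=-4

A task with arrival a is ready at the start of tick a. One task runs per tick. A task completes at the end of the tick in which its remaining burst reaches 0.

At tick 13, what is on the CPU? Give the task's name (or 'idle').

running at tick 13 = C

t=0: vr[A=0 D=0] → run A
t=1: vr[A=512/263 B=0 D=0] → run B
t=2: vr[A=512/263 B=512/793 C=0 D=0] → run C
t=3: vr[A=512/263 B=512/793 C=256/205 D=0 E=0] → run D
t=4: vr[A=512/263 B=512/793 C=256/205 D=256/205 E=0] → run E
t=5: vr[A=512/263 B=512/793 C=256/205 D=256/205 E=1024/2501] → run E
t=6: vr[A=512/263 B=512/793 C=256/205 D=256/205 E=2048/2501] → run B
t=7: vr[A=512/263 C=256/205 D=256/205 E=2048/2501] → run E
t=8: vr[A=512/263 C=256/205 D=256/205 E=3072/2501] → run E
t=9: vr[A=512/263 C=256/205 D=256/205 E=4096/2501] → run C
t=10: vr[A=512/263 C=512/205 D=256/205 E=4096/2501] → run D
t=11: vr[A=512/263 C=512/205 D=512/205 E=4096/2501] → run E
t=12: vr[A=512/263 C=512/205 D=512/205] → run A
t=13: vr[A=1024/263 C=512/205 D=512/205] → run C
t=14: vr[A=1024/263 C=768/205 D=512/205] → run D
t=15: vr[A=1024/263 C=768/205] → run C
t=16: vr[A=1024/263 C=1024/205] → run A
t=17: vr[A=1536/263 C=1024/205] → run C
t=18: vr[A=1536/263 C=256/41] → run A
t=19: vr[A=2048/263 C=256/41] → run C
t=20: vr[A=2048/263] → run A
t=21: (idle)
t=22: (idle)
t=23: (idle)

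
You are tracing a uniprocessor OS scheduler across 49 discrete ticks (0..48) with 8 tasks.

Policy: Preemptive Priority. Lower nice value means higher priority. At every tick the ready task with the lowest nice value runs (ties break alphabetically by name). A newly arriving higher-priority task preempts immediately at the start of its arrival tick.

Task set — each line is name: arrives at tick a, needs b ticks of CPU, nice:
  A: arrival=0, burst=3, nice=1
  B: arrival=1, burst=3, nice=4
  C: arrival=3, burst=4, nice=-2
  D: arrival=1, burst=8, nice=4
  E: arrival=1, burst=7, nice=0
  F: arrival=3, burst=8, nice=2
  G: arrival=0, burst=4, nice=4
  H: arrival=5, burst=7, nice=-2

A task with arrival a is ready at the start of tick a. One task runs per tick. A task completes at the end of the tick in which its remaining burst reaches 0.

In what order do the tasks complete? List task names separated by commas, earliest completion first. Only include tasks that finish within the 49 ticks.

completion order = C, H, E, A, F, B, D, G

t=0: ready={A,G} → run A
t=1: ready={A,B,D,E,G} → run E
t=2: ready={A,B,D,E,G} → run E
t=3: ready={A,B,C,D,E,F,G} → run C
t=4: ready={A,B,C,D,E,F,G} → run C
t=5: ready={A,B,C,D,E,F,G,H} → run C
t=6: ready={A,B,C,D,E,F,G,H} → run C
t=7: ready={A,B,D,E,F,G,H} → run H
t=8: ready={A,B,D,E,F,G,H} → run H
t=9: ready={A,B,D,E,F,G,H} → run H
t=10: ready={A,B,D,E,F,G,H} → run H
t=11: ready={A,B,D,E,F,G,H} → run H
t=12: ready={A,B,D,E,F,G,H} → run H
t=13: ready={A,B,D,E,F,G,H} → run H
t=14: ready={A,B,D,E,F,G} → run E
t=15: ready={A,B,D,E,F,G} → run E
t=16: ready={A,B,D,E,F,G} → run E
t=17: ready={A,B,D,E,F,G} → run E
t=18: ready={A,B,D,E,F,G} → run E
t=19: ready={A,B,D,F,G} → run A
t=20: ready={A,B,D,F,G} → run A
t=21: ready={B,D,F,G} → run F
t=22: ready={B,D,F,G} → run F
t=23: ready={B,D,F,G} → run F
t=24: ready={B,D,F,G} → run F
t=25: ready={B,D,F,G} → run F
t=26: ready={B,D,F,G} → run F
t=27: ready={B,D,F,G} → run F
t=28: ready={B,D,F,G} → run F
t=29: ready={B,D,G} → run B
t=30: ready={B,D,G} → run B
t=31: ready={B,D,G} → run B
t=32: ready={D,G} → run D
t=33: ready={D,G} → run D
t=34: ready={D,G} → run D
t=35: ready={D,G} → run D
t=36: ready={D,G} → run D
t=37: ready={D,G} → run D
t=38: ready={D,G} → run D
t=39: ready={D,G} → run D
t=40: ready={G} → run G
t=41: ready={G} → run G
t=42: ready={G} → run G
t=43: ready={G} → run G
t=44: (idle)
t=45: (idle)
t=46: (idle)
t=47: (idle)
t=48: (idle)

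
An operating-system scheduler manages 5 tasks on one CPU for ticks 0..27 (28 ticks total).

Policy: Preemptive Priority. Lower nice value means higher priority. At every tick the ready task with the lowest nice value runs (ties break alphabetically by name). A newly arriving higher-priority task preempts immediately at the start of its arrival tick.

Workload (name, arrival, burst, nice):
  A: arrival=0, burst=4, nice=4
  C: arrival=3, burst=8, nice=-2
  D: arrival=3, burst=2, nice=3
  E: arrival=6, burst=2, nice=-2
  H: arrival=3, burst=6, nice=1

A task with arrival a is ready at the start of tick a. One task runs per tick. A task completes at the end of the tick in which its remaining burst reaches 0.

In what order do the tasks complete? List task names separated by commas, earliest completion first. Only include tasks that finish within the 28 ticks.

completion order = C, E, H, D, A

t=0: ready={A} → run A
t=1: ready={A} → run A
t=2: ready={A} → run A
t=3: ready={A,C,D,H} → run C
t=4: ready={A,C,D,H} → run C
t=5: ready={A,C,D,H} → run C
t=6: ready={A,C,D,E,H} → run C
t=7: ready={A,C,D,E,H} → run C
t=8: ready={A,C,D,E,H} → run C
t=9: ready={A,C,D,E,H} → run C
t=10: ready={A,C,D,E,H} → run C
t=11: ready={A,D,E,H} → run E
t=12: ready={A,D,E,H} → run E
t=13: ready={A,D,H} → run H
t=14: ready={A,D,H} → run H
t=15: ready={A,D,H} → run H
t=16: ready={A,D,H} → run H
t=17: ready={A,D,H} → run H
t=18: ready={A,D,H} → run H
t=19: ready={A,D} → run D
t=20: ready={A,D} → run D
t=21: ready={A} → run A
t=22: (idle)
t=23: (idle)
t=24: (idle)
t=25: (idle)
t=26: (idle)
t=27: (idle)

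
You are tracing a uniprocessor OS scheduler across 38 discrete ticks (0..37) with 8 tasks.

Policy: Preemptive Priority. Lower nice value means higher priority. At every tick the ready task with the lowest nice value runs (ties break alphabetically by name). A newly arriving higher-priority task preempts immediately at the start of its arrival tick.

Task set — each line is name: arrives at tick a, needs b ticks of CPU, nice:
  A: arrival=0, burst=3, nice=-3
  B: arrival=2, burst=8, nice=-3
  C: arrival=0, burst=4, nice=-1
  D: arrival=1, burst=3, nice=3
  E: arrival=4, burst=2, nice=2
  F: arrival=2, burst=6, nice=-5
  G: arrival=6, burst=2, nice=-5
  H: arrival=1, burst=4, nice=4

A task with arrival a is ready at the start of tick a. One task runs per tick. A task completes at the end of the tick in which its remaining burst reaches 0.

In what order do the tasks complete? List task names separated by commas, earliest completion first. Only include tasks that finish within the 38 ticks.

t=0: ready={A,C} → run A
t=1: ready={A,C,D,H} → run A
t=2: ready={A,B,C,D,F,H} → run F
t=3: ready={A,B,C,D,F,H} → run F
t=4: ready={A,B,C,D,E,F,H} → run F
t=5: ready={A,B,C,D,E,F,H} → run F
t=6: ready={A,B,C,D,E,F,G,H} → run F
t=7: ready={A,B,C,D,E,F,G,H} → run F
t=8: ready={A,B,C,D,E,G,H} → run G
t=9: ready={A,B,C,D,E,G,H} → run G
t=10: ready={A,B,C,D,E,H} → run A
t=11: ready={B,C,D,E,H} → run B
t=12: ready={B,C,D,E,H} → run B
t=13: ready={B,C,D,E,H} → run B
t=14: ready={B,C,D,E,H} → run B
t=15: ready={B,C,D,E,H} → run B
t=16: ready={B,C,D,E,H} → run B
t=17: ready={B,C,D,E,H} → run B
t=18: ready={B,C,D,E,H} → run B
t=19: ready={C,D,E,H} → run C
t=20: ready={C,D,E,H} → run C
t=21: ready={C,D,E,H} → run C
t=22: ready={C,D,E,H} → run C
t=23: ready={D,E,H} → run E
t=24: ready={D,E,H} → run E
t=25: ready={D,H} → run D
t=26: ready={D,H} → run D
t=27: ready={D,H} → run D
t=28: ready={H} → run H
t=29: ready={H} → run H
t=30: ready={H} → run H
t=31: ready={H} → run H
t=32: (idle)
t=33: (idle)
t=34: (idle)
t=35: (idle)
t=36: (idle)
t=37: (idle)

completion order = F, G, A, B, C, E, D, H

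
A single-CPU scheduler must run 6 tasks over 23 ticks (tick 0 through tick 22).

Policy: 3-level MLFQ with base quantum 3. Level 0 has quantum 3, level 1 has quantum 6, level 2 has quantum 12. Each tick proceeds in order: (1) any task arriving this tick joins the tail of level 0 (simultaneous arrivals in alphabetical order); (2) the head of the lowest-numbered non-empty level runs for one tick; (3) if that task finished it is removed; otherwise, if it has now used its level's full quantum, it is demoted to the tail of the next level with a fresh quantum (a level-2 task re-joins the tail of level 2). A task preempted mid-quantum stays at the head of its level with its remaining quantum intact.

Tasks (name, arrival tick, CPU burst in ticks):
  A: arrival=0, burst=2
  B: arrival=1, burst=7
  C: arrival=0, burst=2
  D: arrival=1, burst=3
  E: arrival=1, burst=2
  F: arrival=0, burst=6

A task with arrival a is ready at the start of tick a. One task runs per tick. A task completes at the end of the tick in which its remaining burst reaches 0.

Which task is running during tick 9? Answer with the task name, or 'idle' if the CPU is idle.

t=0: L0/L1/L2 = ACF/-/- → run A
t=1: L0/L1/L2 = ACFBDE/-/- → run A
t=2: L0/L1/L2 = CFBDE/-/- → run C
t=3: L0/L1/L2 = CFBDE/-/- → run C
t=4: L0/L1/L2 = FBDE/-/- → run F
t=5: L0/L1/L2 = FBDE/-/- → run F
t=6: L0/L1/L2 = FBDE/-/- → run F
t=7: L0/L1/L2 = BDE/F/- → run B
t=8: L0/L1/L2 = BDE/F/- → run B
t=9: L0/L1/L2 = BDE/F/- → run B
t=10: L0/L1/L2 = DE/FB/- → run D
t=11: L0/L1/L2 = DE/FB/- → run D
t=12: L0/L1/L2 = DE/FB/- → run D
t=13: L0/L1/L2 = E/FB/- → run E
t=14: L0/L1/L2 = E/FB/- → run E
t=15: L0/L1/L2 = -/FB/- → run F
t=16: L0/L1/L2 = -/FB/- → run F
t=17: L0/L1/L2 = -/FB/- → run F
t=18: L0/L1/L2 = -/B/- → run B
t=19: L0/L1/L2 = -/B/- → run B
t=20: L0/L1/L2 = -/B/- → run B
t=21: L0/L1/L2 = -/B/- → run B
t=22: (idle)

running at tick 9 = B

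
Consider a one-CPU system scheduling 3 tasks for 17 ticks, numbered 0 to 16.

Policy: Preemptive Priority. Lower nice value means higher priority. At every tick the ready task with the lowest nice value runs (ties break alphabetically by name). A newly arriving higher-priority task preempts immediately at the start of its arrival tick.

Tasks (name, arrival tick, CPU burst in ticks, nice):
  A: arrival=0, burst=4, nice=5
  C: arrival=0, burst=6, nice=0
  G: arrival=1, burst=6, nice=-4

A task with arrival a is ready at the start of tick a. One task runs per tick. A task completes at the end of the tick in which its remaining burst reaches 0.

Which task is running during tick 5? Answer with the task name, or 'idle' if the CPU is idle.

running at tick 5 = G

t=0: ready={A,C} → run C
t=1: ready={A,C,G} → run G
t=2: ready={A,C,G} → run G
t=3: ready={A,C,G} → run G
t=4: ready={A,C,G} → run G
t=5: ready={A,C,G} → run G
t=6: ready={A,C,G} → run G
t=7: ready={A,C} → run C
t=8: ready={A,C} → run C
t=9: ready={A,C} → run C
t=10: ready={A,C} → run C
t=11: ready={A,C} → run C
t=12: ready={A} → run A
t=13: ready={A} → run A
t=14: ready={A} → run A
t=15: ready={A} → run A
t=16: (idle)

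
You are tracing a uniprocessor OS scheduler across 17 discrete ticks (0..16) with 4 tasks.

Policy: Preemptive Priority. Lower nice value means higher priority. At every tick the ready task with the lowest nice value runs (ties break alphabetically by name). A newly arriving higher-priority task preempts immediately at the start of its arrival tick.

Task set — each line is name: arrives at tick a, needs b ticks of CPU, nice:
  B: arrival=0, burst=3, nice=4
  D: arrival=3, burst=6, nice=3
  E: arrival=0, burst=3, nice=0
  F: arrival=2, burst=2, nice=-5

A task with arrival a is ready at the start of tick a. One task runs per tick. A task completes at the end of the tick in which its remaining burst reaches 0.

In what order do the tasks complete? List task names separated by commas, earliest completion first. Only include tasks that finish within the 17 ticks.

t=0: ready={B,E} → run E
t=1: ready={B,E} → run E
t=2: ready={B,E,F} → run F
t=3: ready={B,D,E,F} → run F
t=4: ready={B,D,E} → run E
t=5: ready={B,D} → run D
t=6: ready={B,D} → run D
t=7: ready={B,D} → run D
t=8: ready={B,D} → run D
t=9: ready={B,D} → run D
t=10: ready={B,D} → run D
t=11: ready={B} → run B
t=12: ready={B} → run B
t=13: ready={B} → run B
t=14: (idle)
t=15: (idle)
t=16: (idle)

completion order = F, E, D, B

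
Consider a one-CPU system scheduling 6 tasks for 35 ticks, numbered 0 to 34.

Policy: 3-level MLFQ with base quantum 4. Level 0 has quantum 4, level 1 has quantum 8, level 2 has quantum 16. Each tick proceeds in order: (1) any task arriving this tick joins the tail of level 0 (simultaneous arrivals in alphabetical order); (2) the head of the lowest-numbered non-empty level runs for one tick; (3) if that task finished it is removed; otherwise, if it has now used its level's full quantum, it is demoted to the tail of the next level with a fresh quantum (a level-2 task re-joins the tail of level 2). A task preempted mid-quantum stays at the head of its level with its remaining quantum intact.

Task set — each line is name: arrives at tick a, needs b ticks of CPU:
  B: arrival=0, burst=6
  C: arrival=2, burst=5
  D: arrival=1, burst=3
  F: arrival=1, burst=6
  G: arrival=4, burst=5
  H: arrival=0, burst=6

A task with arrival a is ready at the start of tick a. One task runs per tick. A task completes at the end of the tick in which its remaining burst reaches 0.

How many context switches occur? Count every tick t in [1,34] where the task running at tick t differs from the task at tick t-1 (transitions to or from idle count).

context switches = 11

t=0: L0/L1/L2 = BH/-/- → run B
t=1: L0/L1/L2 = BHDF/-/- → run B
t=2: L0/L1/L2 = BHDFC/-/- → run B
t=3: L0/L1/L2 = BHDFC/-/- → run B
t=4: L0/L1/L2 = HDFCG/B/- → run H
t=5: L0/L1/L2 = HDFCG/B/- → run H
t=6: L0/L1/L2 = HDFCG/B/- → run H
t=7: L0/L1/L2 = HDFCG/B/- → run H
t=8: L0/L1/L2 = DFCG/BH/- → run D
t=9: L0/L1/L2 = DFCG/BH/- → run D
t=10: L0/L1/L2 = DFCG/BH/- → run D
t=11: L0/L1/L2 = FCG/BH/- → run F
t=12: L0/L1/L2 = FCG/BH/- → run F
t=13: L0/L1/L2 = FCG/BH/- → run F
t=14: L0/L1/L2 = FCG/BH/- → run F
t=15: L0/L1/L2 = CG/BHF/- → run C
t=16: L0/L1/L2 = CG/BHF/- → run C
t=17: L0/L1/L2 = CG/BHF/- → run C
t=18: L0/L1/L2 = CG/BHF/- → run C
t=19: L0/L1/L2 = G/BHFC/- → run G
t=20: L0/L1/L2 = G/BHFC/- → run G
t=21: L0/L1/L2 = G/BHFC/- → run G
t=22: L0/L1/L2 = G/BHFC/- → run G
t=23: L0/L1/L2 = -/BHFCG/- → run B
t=24: L0/L1/L2 = -/BHFCG/- → run B
t=25: L0/L1/L2 = -/HFCG/- → run H
t=26: L0/L1/L2 = -/HFCG/- → run H
t=27: L0/L1/L2 = -/FCG/- → run F
t=28: L0/L1/L2 = -/FCG/- → run F
t=29: L0/L1/L2 = -/CG/- → run C
t=30: L0/L1/L2 = -/G/- → run G
t=31: (idle)
t=32: (idle)
t=33: (idle)
t=34: (idle)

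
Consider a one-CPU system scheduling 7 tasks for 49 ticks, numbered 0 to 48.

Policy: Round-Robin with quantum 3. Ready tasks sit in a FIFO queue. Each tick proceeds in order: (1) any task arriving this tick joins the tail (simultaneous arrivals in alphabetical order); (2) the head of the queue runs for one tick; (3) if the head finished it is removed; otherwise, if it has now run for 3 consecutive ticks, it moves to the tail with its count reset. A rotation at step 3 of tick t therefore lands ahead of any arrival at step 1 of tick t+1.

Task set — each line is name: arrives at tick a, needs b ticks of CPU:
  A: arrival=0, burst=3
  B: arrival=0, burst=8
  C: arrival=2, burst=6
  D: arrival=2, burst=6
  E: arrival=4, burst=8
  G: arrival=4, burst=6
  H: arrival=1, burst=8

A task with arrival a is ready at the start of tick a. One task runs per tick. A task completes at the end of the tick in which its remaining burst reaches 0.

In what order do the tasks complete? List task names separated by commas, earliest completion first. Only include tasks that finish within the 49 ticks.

completion order = A, C, D, G, B, H, E

t=0: queue=[A,B] q_used=0 → run A
t=1: queue=[A,B,H] q_used=1 → run A
t=2: queue=[A,B,H,C,D] q_used=2 → run A
t=3: queue=[B,H,C,D] q_used=0 → run B
t=4: queue=[B,H,C,D,E,G] q_used=1 → run B
t=5: queue=[B,H,C,D,E,G] q_used=2 → run B
t=6: queue=[H,C,D,E,G,B] q_used=0 → run H
t=7: queue=[H,C,D,E,G,B] q_used=1 → run H
t=8: queue=[H,C,D,E,G,B] q_used=2 → run H
t=9: queue=[C,D,E,G,B,H] q_used=0 → run C
t=10: queue=[C,D,E,G,B,H] q_used=1 → run C
t=11: queue=[C,D,E,G,B,H] q_used=2 → run C
t=12: queue=[D,E,G,B,H,C] q_used=0 → run D
t=13: queue=[D,E,G,B,H,C] q_used=1 → run D
t=14: queue=[D,E,G,B,H,C] q_used=2 → run D
t=15: queue=[E,G,B,H,C,D] q_used=0 → run E
t=16: queue=[E,G,B,H,C,D] q_used=1 → run E
t=17: queue=[E,G,B,H,C,D] q_used=2 → run E
t=18: queue=[G,B,H,C,D,E] q_used=0 → run G
t=19: queue=[G,B,H,C,D,E] q_used=1 → run G
t=20: queue=[G,B,H,C,D,E] q_used=2 → run G
t=21: queue=[B,H,C,D,E,G] q_used=0 → run B
t=22: queue=[B,H,C,D,E,G] q_used=1 → run B
t=23: queue=[B,H,C,D,E,G] q_used=2 → run B
t=24: queue=[H,C,D,E,G,B] q_used=0 → run H
t=25: queue=[H,C,D,E,G,B] q_used=1 → run H
t=26: queue=[H,C,D,E,G,B] q_used=2 → run H
t=27: queue=[C,D,E,G,B,H] q_used=0 → run C
t=28: queue=[C,D,E,G,B,H] q_used=1 → run C
t=29: queue=[C,D,E,G,B,H] q_used=2 → run C
t=30: queue=[D,E,G,B,H] q_used=0 → run D
t=31: queue=[D,E,G,B,H] q_used=1 → run D
t=32: queue=[D,E,G,B,H] q_used=2 → run D
t=33: queue=[E,G,B,H] q_used=0 → run E
t=34: queue=[E,G,B,H] q_used=1 → run E
t=35: queue=[E,G,B,H] q_used=2 → run E
t=36: queue=[G,B,H,E] q_used=0 → run G
t=37: queue=[G,B,H,E] q_used=1 → run G
t=38: queue=[G,B,H,E] q_used=2 → run G
t=39: queue=[B,H,E] q_used=0 → run B
t=40: queue=[B,H,E] q_used=1 → run B
t=41: queue=[H,E] q_used=0 → run H
t=42: queue=[H,E] q_used=1 → run H
t=43: queue=[E] q_used=0 → run E
t=44: queue=[E] q_used=1 → run E
t=45: (idle)
t=46: (idle)
t=47: (idle)
t=48: (idle)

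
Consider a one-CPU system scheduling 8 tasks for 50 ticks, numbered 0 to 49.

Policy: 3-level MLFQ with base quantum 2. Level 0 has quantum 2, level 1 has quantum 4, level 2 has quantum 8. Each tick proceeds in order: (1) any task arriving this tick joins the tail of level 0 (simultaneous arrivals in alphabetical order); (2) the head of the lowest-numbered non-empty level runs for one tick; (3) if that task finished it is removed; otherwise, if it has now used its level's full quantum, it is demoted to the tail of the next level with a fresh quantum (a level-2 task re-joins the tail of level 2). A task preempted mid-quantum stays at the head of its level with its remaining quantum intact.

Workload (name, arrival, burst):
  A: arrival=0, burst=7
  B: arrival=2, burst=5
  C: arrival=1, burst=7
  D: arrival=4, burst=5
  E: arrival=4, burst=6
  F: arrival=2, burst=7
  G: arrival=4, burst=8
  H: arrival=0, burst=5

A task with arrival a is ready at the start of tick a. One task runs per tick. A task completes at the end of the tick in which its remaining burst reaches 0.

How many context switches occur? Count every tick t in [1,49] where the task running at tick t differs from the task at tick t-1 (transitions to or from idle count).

t=0: L0/L1/L2 = AH/-/- → run A
t=1: L0/L1/L2 = AHC/-/- → run A
t=2: L0/L1/L2 = HCBF/A/- → run H
t=3: L0/L1/L2 = HCBF/A/- → run H
t=4: L0/L1/L2 = CBFDEG/AH/- → run C
t=5: L0/L1/L2 = CBFDEG/AH/- → run C
t=6: L0/L1/L2 = BFDEG/AHC/- → run B
t=7: L0/L1/L2 = BFDEG/AHC/- → run B
t=8: L0/L1/L2 = FDEG/AHCB/- → run F
t=9: L0/L1/L2 = FDEG/AHCB/- → run F
t=10: L0/L1/L2 = DEG/AHCBF/- → run D
t=11: L0/L1/L2 = DEG/AHCBF/- → run D
t=12: L0/L1/L2 = EG/AHCBFD/- → run E
t=13: L0/L1/L2 = EG/AHCBFD/- → run E
t=14: L0/L1/L2 = G/AHCBFDE/- → run G
t=15: L0/L1/L2 = G/AHCBFDE/- → run G
t=16: L0/L1/L2 = -/AHCBFDEG/- → run A
t=17: L0/L1/L2 = -/AHCBFDEG/- → run A
t=18: L0/L1/L2 = -/AHCBFDEG/- → run A
t=19: L0/L1/L2 = -/AHCBFDEG/- → run A
t=20: L0/L1/L2 = -/HCBFDEG/A → run H
t=21: L0/L1/L2 = -/HCBFDEG/A → run H
t=22: L0/L1/L2 = -/HCBFDEG/A → run H
t=23: L0/L1/L2 = -/CBFDEG/A → run C
t=24: L0/L1/L2 = -/CBFDEG/A → run C
t=25: L0/L1/L2 = -/CBFDEG/A → run C
t=26: L0/L1/L2 = -/CBFDEG/A → run C
t=27: L0/L1/L2 = -/BFDEG/AC → run B
t=28: L0/L1/L2 = -/BFDEG/AC → run B
t=29: L0/L1/L2 = -/BFDEG/AC → run B
t=30: L0/L1/L2 = -/FDEG/AC → run F
t=31: L0/L1/L2 = -/FDEG/AC → run F
t=32: L0/L1/L2 = -/FDEG/AC → run F
t=33: L0/L1/L2 = -/FDEG/AC → run F
t=34: L0/L1/L2 = -/DEG/ACF → run D
t=35: L0/L1/L2 = -/DEG/ACF → run D
t=36: L0/L1/L2 = -/DEG/ACF → run D
t=37: L0/L1/L2 = -/EG/ACF → run E
t=38: L0/L1/L2 = -/EG/ACF → run E
t=39: L0/L1/L2 = -/EG/ACF → run E
t=40: L0/L1/L2 = -/EG/ACF → run E
t=41: L0/L1/L2 = -/G/ACF → run G
t=42: L0/L1/L2 = -/G/ACF → run G
t=43: L0/L1/L2 = -/G/ACF → run G
t=44: L0/L1/L2 = -/G/ACF → run G
t=45: L0/L1/L2 = -/-/ACFG → run A
t=46: L0/L1/L2 = -/-/CFG → run C
t=47: L0/L1/L2 = -/-/FG → run F
t=48: L0/L1/L2 = -/-/G → run G
t=49: L0/L1/L2 = -/-/G → run G

context switches = 19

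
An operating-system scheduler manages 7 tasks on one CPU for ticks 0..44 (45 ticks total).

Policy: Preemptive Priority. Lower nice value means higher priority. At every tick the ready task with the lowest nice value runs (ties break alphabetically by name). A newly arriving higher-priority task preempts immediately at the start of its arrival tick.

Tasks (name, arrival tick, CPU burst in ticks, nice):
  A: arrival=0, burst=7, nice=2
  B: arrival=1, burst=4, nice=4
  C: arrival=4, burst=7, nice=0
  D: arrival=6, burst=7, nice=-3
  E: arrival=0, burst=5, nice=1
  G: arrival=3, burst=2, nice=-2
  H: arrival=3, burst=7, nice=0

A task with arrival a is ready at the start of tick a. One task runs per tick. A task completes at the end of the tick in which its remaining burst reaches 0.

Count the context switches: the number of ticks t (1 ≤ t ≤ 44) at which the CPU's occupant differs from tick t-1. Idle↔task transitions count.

context switches = 9

t=0: ready={A,E} → run E
t=1: ready={A,B,E} → run E
t=2: ready={A,B,E} → run E
t=3: ready={A,B,E,G,H} → run G
t=4: ready={A,B,C,E,G,H} → run G
t=5: ready={A,B,C,E,H} → run C
t=6: ready={A,B,C,D,E,H} → run D
t=7: ready={A,B,C,D,E,H} → run D
t=8: ready={A,B,C,D,E,H} → run D
t=9: ready={A,B,C,D,E,H} → run D
t=10: ready={A,B,C,D,E,H} → run D
t=11: ready={A,B,C,D,E,H} → run D
t=12: ready={A,B,C,D,E,H} → run D
t=13: ready={A,B,C,E,H} → run C
t=14: ready={A,B,C,E,H} → run C
t=15: ready={A,B,C,E,H} → run C
t=16: ready={A,B,C,E,H} → run C
t=17: ready={A,B,C,E,H} → run C
t=18: ready={A,B,C,E,H} → run C
t=19: ready={A,B,E,H} → run H
t=20: ready={A,B,E,H} → run H
t=21: ready={A,B,E,H} → run H
t=22: ready={A,B,E,H} → run H
t=23: ready={A,B,E,H} → run H
t=24: ready={A,B,E,H} → run H
t=25: ready={A,B,E,H} → run H
t=26: ready={A,B,E} → run E
t=27: ready={A,B,E} → run E
t=28: ready={A,B} → run A
t=29: ready={A,B} → run A
t=30: ready={A,B} → run A
t=31: ready={A,B} → run A
t=32: ready={A,B} → run A
t=33: ready={A,B} → run A
t=34: ready={A,B} → run A
t=35: ready={B} → run B
t=36: ready={B} → run B
t=37: ready={B} → run B
t=38: ready={B} → run B
t=39: (idle)
t=40: (idle)
t=41: (idle)
t=42: (idle)
t=43: (idle)
t=44: (idle)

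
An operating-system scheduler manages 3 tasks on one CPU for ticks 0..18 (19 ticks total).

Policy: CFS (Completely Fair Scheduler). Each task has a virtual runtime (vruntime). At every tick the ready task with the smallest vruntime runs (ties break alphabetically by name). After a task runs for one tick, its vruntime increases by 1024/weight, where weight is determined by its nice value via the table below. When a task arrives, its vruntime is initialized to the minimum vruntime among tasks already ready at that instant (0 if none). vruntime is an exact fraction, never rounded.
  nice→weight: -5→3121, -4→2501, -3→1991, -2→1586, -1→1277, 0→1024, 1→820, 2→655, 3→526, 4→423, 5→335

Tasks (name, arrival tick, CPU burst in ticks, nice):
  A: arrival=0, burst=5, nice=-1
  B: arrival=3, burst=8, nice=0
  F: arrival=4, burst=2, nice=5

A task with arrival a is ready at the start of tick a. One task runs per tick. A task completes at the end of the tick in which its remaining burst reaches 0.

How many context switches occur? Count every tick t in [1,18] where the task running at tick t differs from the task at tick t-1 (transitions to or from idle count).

t=0: vr[A=0] → run A
t=1: vr[A=1024/1277] → run A
t=2: vr[A=2048/1277] → run A
t=3: vr[A=3072/1277 B=3072/1277] → run A
t=4: vr[A=4096/1277 B=3072/1277 F=3072/1277] → run B
t=5: vr[A=4096/1277 B=4349/1277 F=3072/1277] → run F
t=6: vr[A=4096/1277 B=4349/1277 F=2336768/427795] → run A
t=7: vr[B=4349/1277 F=2336768/427795] → run B
t=8: vr[B=5626/1277 F=2336768/427795] → run B
t=9: vr[B=6903/1277 F=2336768/427795] → run B
t=10: vr[B=8180/1277 F=2336768/427795] → run F
t=11: vr[B=8180/1277] → run B
t=12: vr[B=9457/1277] → run B
t=13: vr[B=10734/1277] → run B
t=14: vr[B=12011/1277] → run B
t=15: (idle)
t=16: (idle)
t=17: (idle)
t=18: (idle)

context switches = 7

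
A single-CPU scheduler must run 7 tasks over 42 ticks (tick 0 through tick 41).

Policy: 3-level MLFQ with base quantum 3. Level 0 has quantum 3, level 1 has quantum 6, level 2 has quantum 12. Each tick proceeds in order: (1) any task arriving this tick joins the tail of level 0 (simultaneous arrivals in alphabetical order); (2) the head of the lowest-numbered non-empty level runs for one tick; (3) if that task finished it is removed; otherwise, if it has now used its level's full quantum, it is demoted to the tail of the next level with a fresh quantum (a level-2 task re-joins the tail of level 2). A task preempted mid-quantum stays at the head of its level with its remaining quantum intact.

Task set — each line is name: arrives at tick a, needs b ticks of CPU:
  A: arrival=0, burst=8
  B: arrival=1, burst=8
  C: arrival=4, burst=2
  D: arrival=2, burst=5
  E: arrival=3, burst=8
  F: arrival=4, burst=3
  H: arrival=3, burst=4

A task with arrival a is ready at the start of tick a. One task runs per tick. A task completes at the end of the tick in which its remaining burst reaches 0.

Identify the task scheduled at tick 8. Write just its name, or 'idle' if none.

running at tick 8 = D

t=0: L0/L1/L2 = A/-/- → run A
t=1: L0/L1/L2 = AB/-/- → run A
t=2: L0/L1/L2 = ABD/-/- → run A
t=3: L0/L1/L2 = BDEH/A/- → run B
t=4: L0/L1/L2 = BDEHCF/A/- → run B
t=5: L0/L1/L2 = BDEHCF/A/- → run B
t=6: L0/L1/L2 = DEHCF/AB/- → run D
t=7: L0/L1/L2 = DEHCF/AB/- → run D
t=8: L0/L1/L2 = DEHCF/AB/- → run D
t=9: L0/L1/L2 = EHCF/ABD/- → run E
t=10: L0/L1/L2 = EHCF/ABD/- → run E
t=11: L0/L1/L2 = EHCF/ABD/- → run E
t=12: L0/L1/L2 = HCF/ABDE/- → run H
t=13: L0/L1/L2 = HCF/ABDE/- → run H
t=14: L0/L1/L2 = HCF/ABDE/- → run H
t=15: L0/L1/L2 = CF/ABDEH/- → run C
t=16: L0/L1/L2 = CF/ABDEH/- → run C
t=17: L0/L1/L2 = F/ABDEH/- → run F
t=18: L0/L1/L2 = F/ABDEH/- → run F
t=19: L0/L1/L2 = F/ABDEH/- → run F
t=20: L0/L1/L2 = -/ABDEH/- → run A
t=21: L0/L1/L2 = -/ABDEH/- → run A
t=22: L0/L1/L2 = -/ABDEH/- → run A
t=23: L0/L1/L2 = -/ABDEH/- → run A
t=24: L0/L1/L2 = -/ABDEH/- → run A
t=25: L0/L1/L2 = -/BDEH/- → run B
t=26: L0/L1/L2 = -/BDEH/- → run B
t=27: L0/L1/L2 = -/BDEH/- → run B
t=28: L0/L1/L2 = -/BDEH/- → run B
t=29: L0/L1/L2 = -/BDEH/- → run B
t=30: L0/L1/L2 = -/DEH/- → run D
t=31: L0/L1/L2 = -/DEH/- → run D
t=32: L0/L1/L2 = -/EH/- → run E
t=33: L0/L1/L2 = -/EH/- → run E
t=34: L0/L1/L2 = -/EH/- → run E
t=35: L0/L1/L2 = -/EH/- → run E
t=36: L0/L1/L2 = -/EH/- → run E
t=37: L0/L1/L2 = -/H/- → run H
t=38: (idle)
t=39: (idle)
t=40: (idle)
t=41: (idle)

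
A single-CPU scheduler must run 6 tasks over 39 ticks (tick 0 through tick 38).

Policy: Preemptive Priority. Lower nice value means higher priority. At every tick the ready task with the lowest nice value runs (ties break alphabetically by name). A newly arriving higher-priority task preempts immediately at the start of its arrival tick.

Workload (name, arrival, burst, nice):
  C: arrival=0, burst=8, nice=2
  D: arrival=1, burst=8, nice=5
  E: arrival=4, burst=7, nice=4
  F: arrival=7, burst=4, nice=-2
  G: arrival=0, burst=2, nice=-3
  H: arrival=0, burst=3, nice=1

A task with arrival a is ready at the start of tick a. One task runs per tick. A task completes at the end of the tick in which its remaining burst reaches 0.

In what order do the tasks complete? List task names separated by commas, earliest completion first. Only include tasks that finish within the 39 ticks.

completion order = G, H, F, C, E, D

t=0: ready={C,G,H} → run G
t=1: ready={C,D,G,H} → run G
t=2: ready={C,D,H} → run H
t=3: ready={C,D,H} → run H
t=4: ready={C,D,E,H} → run H
t=5: ready={C,D,E} → run C
t=6: ready={C,D,E} → run C
t=7: ready={C,D,E,F} → run F
t=8: ready={C,D,E,F} → run F
t=9: ready={C,D,E,F} → run F
t=10: ready={C,D,E,F} → run F
t=11: ready={C,D,E} → run C
t=12: ready={C,D,E} → run C
t=13: ready={C,D,E} → run C
t=14: ready={C,D,E} → run C
t=15: ready={C,D,E} → run C
t=16: ready={C,D,E} → run C
t=17: ready={D,E} → run E
t=18: ready={D,E} → run E
t=19: ready={D,E} → run E
t=20: ready={D,E} → run E
t=21: ready={D,E} → run E
t=22: ready={D,E} → run E
t=23: ready={D,E} → run E
t=24: ready={D} → run D
t=25: ready={D} → run D
t=26: ready={D} → run D
t=27: ready={D} → run D
t=28: ready={D} → run D
t=29: ready={D} → run D
t=30: ready={D} → run D
t=31: ready={D} → run D
t=32: (idle)
t=33: (idle)
t=34: (idle)
t=35: (idle)
t=36: (idle)
t=37: (idle)
t=38: (idle)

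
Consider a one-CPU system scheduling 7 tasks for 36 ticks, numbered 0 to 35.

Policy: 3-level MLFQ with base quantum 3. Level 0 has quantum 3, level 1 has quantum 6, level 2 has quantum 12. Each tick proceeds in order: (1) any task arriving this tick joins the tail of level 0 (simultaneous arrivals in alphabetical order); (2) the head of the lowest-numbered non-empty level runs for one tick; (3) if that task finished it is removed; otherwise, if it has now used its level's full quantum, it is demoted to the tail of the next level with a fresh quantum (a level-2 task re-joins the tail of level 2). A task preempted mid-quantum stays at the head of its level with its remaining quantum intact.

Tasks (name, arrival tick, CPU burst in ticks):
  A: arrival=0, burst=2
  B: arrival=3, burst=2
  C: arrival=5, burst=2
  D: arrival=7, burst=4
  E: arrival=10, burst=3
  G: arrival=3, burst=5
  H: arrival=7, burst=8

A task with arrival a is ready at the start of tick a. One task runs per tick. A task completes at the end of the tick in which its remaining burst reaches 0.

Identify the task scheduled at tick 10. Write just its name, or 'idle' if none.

running at tick 10 = D

t=0: L0/L1/L2 = A/-/- → run A
t=1: L0/L1/L2 = A/-/- → run A
t=2: (idle)
t=3: L0/L1/L2 = BG/-/- → run B
t=4: L0/L1/L2 = BG/-/- → run B
t=5: L0/L1/L2 = GC/-/- → run G
t=6: L0/L1/L2 = GC/-/- → run G
t=7: L0/L1/L2 = GCDH/-/- → run G
t=8: L0/L1/L2 = CDH/G/- → run C
t=9: L0/L1/L2 = CDH/G/- → run C
t=10: L0/L1/L2 = DHE/G/- → run D
t=11: L0/L1/L2 = DHE/G/- → run D
t=12: L0/L1/L2 = DHE/G/- → run D
t=13: L0/L1/L2 = HE/GD/- → run H
t=14: L0/L1/L2 = HE/GD/- → run H
t=15: L0/L1/L2 = HE/GD/- → run H
t=16: L0/L1/L2 = E/GDH/- → run E
t=17: L0/L1/L2 = E/GDH/- → run E
t=18: L0/L1/L2 = E/GDH/- → run E
t=19: L0/L1/L2 = -/GDH/- → run G
t=20: L0/L1/L2 = -/GDH/- → run G
t=21: L0/L1/L2 = -/DH/- → run D
t=22: L0/L1/L2 = -/H/- → run H
t=23: L0/L1/L2 = -/H/- → run H
t=24: L0/L1/L2 = -/H/- → run H
t=25: L0/L1/L2 = -/H/- → run H
t=26: L0/L1/L2 = -/H/- → run H
t=27: (idle)
t=28: (idle)
t=29: (idle)
t=30: (idle)
t=31: (idle)
t=32: (idle)
t=33: (idle)
t=34: (idle)
t=35: (idle)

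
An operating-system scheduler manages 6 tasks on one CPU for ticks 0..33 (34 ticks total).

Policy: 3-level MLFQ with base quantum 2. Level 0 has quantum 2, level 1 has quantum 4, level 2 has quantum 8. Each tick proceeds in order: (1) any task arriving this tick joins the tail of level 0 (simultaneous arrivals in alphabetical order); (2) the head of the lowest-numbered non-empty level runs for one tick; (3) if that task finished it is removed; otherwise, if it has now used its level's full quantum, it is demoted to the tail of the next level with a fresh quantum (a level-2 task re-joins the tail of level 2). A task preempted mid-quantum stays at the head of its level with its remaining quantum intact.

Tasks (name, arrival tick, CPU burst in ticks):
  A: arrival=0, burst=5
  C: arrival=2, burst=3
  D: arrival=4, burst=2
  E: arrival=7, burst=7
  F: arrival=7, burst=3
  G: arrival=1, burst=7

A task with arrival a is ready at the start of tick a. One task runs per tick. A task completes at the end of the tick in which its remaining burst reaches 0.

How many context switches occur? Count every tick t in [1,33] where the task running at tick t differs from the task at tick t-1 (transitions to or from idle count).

t=0: L0/L1/L2 = A/-/- → run A
t=1: L0/L1/L2 = AG/-/- → run A
t=2: L0/L1/L2 = GC/A/- → run G
t=3: L0/L1/L2 = GC/A/- → run G
t=4: L0/L1/L2 = CD/AG/- → run C
t=5: L0/L1/L2 = CD/AG/- → run C
t=6: L0/L1/L2 = D/AGC/- → run D
t=7: L0/L1/L2 = DEF/AGC/- → run D
t=8: L0/L1/L2 = EF/AGC/- → run E
t=9: L0/L1/L2 = EF/AGC/- → run E
t=10: L0/L1/L2 = F/AGCE/- → run F
t=11: L0/L1/L2 = F/AGCE/- → run F
t=12: L0/L1/L2 = -/AGCEF/- → run A
t=13: L0/L1/L2 = -/AGCEF/- → run A
t=14: L0/L1/L2 = -/AGCEF/- → run A
t=15: L0/L1/L2 = -/GCEF/- → run G
t=16: L0/L1/L2 = -/GCEF/- → run G
t=17: L0/L1/L2 = -/GCEF/- → run G
t=18: L0/L1/L2 = -/GCEF/- → run G
t=19: L0/L1/L2 = -/CEF/G → run C
t=20: L0/L1/L2 = -/EF/G → run E
t=21: L0/L1/L2 = -/EF/G → run E
t=22: L0/L1/L2 = -/EF/G → run E
t=23: L0/L1/L2 = -/EF/G → run E
t=24: L0/L1/L2 = -/F/GE → run F
t=25: L0/L1/L2 = -/-/GE → run G
t=26: L0/L1/L2 = -/-/E → run E
t=27: (idle)
t=28: (idle)
t=29: (idle)
t=30: (idle)
t=31: (idle)
t=32: (idle)
t=33: (idle)

context switches = 13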